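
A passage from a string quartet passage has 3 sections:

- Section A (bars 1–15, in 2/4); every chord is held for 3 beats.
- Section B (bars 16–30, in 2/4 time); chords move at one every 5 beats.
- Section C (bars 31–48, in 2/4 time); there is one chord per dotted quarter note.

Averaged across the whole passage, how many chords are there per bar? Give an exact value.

A: 15 × 2 = 30 beats ÷ 3 = 10 chords.
B: 15 × 2 = 30 beats ÷ 5 = 6 chords.
C: 18 × 2 = 36 beats ÷ 1.5 = 24 chords.
Overall: 40 chords over 48 bars → 40/48 = 5/6 chords per bar.

5/6 chords per bar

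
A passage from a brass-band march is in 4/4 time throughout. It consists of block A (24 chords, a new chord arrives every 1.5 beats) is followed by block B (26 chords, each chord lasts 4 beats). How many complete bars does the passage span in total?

35 bars

A: 24 × 1.5 = 36 beats = 9 bars.
B: 26 × 4 = 104 beats = 26 bars.
Total: 9 + 26 = 35 bars.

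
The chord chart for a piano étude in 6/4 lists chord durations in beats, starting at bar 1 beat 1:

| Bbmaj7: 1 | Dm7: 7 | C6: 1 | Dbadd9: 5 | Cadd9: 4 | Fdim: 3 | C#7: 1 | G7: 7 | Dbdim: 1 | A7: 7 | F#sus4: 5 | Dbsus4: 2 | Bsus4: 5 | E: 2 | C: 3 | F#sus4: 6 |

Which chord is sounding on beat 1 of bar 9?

Bsus4

Beat 1 of bar 9 is beat (9−1)×6 + 1 = 49 overall.
Running totals: Bbmaj7 ends at 1, Dm7 ends at 8, C6 ends at 9, Dbadd9 ends at 14, Cadd9 ends at 18, Fdim ends at 21, C#7 ends at 22, G7 ends at 29, Dbdim ends at 30, A7 ends at 37, F#sus4 ends at 42, Dbsus4 ends at 44, Bsus4 ends at 49.
Beat 49 falls within Bsus4.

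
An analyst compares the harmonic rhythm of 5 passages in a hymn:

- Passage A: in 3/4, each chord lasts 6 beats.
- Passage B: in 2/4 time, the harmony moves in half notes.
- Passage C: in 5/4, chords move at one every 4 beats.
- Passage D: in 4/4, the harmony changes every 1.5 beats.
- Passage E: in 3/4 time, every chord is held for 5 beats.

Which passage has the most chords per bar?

A: 3/6 = 0.5 chords/bar.
B: 2/2 = 1 chord/bar.
C: 5/4 = 1.25 chords/bar.
D: 4/1.5 = 8/3 chords/bar.
E: 3/5 = 0.6 chords/bar.
Fastest is D at 8/3 chords/bar.

Passage D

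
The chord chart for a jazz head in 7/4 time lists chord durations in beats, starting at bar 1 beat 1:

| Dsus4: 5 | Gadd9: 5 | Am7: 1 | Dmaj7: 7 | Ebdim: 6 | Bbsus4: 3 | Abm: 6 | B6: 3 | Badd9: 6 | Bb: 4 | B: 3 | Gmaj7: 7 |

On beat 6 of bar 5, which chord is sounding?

B6

Beat 6 of bar 5 is beat (5−1)×7 + 6 = 34 overall.
Running totals: Dsus4 ends at 5, Gadd9 ends at 10, Am7 ends at 11, Dmaj7 ends at 18, Ebdim ends at 24, Bbsus4 ends at 27, Abm ends at 33, B6 ends at 36.
Beat 34 falls within B6.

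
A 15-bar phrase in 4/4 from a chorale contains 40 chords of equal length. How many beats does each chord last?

15 bars × 4 beats/bar = 60 beats total.
60 beats ÷ 40 chords = 1.5 beats per chord.
(That is a dotted quarter note.)

1.5 beats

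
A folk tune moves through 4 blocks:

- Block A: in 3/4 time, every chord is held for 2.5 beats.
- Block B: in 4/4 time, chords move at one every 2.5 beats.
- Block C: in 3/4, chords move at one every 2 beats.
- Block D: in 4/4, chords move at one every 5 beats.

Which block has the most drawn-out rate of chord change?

Block D

A: 3/2.5 = 1.2 chords/bar.
B: 4/2.5 = 1.6 chords/bar.
C: 3/2 = 1.5 chords/bar.
D: 4/5 = 0.8 chords/bar.
Slowest is D at 0.8 chords/bar.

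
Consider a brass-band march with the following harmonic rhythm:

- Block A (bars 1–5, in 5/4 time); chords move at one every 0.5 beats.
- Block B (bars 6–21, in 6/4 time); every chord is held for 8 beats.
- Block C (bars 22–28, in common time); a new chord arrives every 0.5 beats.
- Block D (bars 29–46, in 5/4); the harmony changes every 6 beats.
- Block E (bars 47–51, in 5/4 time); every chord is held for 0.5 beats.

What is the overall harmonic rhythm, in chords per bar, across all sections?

61/17 chords per bar

A: 5 × 5 = 25 beats ÷ 0.5 = 50 chords.
B: 16 × 6 = 96 beats ÷ 8 = 12 chords.
C: 7 × 4 = 28 beats ÷ 0.5 = 56 chords.
D: 18 × 5 = 90 beats ÷ 6 = 15 chords.
E: 5 × 5 = 25 beats ÷ 0.5 = 50 chords.
Overall: 183 chords over 51 bars → 183/51 = 61/17 chords per bar.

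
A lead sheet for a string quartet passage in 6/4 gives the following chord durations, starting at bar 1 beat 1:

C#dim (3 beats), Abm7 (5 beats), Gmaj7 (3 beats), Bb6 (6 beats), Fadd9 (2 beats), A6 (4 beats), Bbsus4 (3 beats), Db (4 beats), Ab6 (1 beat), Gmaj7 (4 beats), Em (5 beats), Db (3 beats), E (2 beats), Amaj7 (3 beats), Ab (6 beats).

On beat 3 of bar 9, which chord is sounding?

Ab

Beat 3 of bar 9 is beat (9−1)×6 + 3 = 51 overall.
Running totals: C#dim ends at 3, Abm7 ends at 8, Gmaj7 ends at 11, Bb6 ends at 17, Fadd9 ends at 19, A6 ends at 23, Bbsus4 ends at 26, Db ends at 30, Ab6 ends at 31, Gmaj7 ends at 35, Em ends at 40, Db ends at 43, E ends at 45, Amaj7 ends at 48, Ab ends at 54.
Beat 51 falls within Ab.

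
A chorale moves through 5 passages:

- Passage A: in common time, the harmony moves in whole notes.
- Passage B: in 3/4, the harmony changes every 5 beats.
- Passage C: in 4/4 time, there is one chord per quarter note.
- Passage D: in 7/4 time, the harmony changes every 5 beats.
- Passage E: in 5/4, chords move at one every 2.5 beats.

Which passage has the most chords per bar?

Passage C

A: 4/4 = 1 chord/bar.
B: 3/5 = 0.6 chords/bar.
C: 4/1 = 4 chords/bar.
D: 7/5 = 1.4 chords/bar.
E: 5/2.5 = 2 chords/bar.
Fastest is C at 4 chords/bar.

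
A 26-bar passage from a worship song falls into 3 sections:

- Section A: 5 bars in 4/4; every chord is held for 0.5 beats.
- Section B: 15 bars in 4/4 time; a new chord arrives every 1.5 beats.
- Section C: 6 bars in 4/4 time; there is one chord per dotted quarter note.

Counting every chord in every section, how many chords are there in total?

A: 5 bars × 4 beats = 20 beats; 0.5 beats/chord → 40 chords.
B: 15 bars × 4 beats = 60 beats; 1.5 beats/chord → 40 chords.
C: 6 bars × 4 beats = 24 beats; 1.5 beats/chord → 16 chords.
Total: 40 + 40 + 16 = 96.

96 chords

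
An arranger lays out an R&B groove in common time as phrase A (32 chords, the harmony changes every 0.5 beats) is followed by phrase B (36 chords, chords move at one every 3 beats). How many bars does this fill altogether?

31 bars

A: 32 × 0.5 = 16 beats = 4 bars.
B: 36 × 3 = 108 beats = 27 bars.
Total: 4 + 27 = 31 bars.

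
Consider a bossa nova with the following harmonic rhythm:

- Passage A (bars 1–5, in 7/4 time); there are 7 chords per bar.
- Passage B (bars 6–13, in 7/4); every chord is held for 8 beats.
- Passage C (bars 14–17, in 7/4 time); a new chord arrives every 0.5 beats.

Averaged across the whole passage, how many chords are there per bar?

A: 5 bars of 7 beats is 35 beats; at 1 beat each that's 35 chords.
B: 8 bars of 7 beats is 56 beats; at 8 beats each that's 7 chords.
C: 4 bars of 7 beats is 28 beats; at 0.5 beats each that's 56 chords.
Overall: 98 chords over 17 bars → 98/17 = 98/17 chords per bar.

98/17 chords per bar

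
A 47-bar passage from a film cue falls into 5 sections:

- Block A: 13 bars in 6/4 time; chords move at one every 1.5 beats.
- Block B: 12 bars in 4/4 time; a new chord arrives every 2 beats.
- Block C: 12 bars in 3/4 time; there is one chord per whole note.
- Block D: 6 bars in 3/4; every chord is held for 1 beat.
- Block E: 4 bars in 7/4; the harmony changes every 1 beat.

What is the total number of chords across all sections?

131 chords

A: 13·6 = 78 beats, 78/1.5 = 52 chords.
B: 12·4 = 48 beats, 48/2 = 24 chords.
C: 12·3 = 36 beats, 36/4 = 9 chords.
D: 6·3 = 18 beats, 18/1 = 18 chords.
E: 4·7 = 28 beats, 28/1 = 28 chords.
Total: 52 + 24 + 9 + 18 + 28 = 131.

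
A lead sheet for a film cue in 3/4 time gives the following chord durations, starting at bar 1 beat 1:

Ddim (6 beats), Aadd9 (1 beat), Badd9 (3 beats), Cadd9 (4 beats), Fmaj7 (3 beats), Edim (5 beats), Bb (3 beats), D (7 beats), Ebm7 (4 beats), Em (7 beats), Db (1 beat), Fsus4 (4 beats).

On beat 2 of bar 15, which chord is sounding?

Beat 2 of bar 15 is beat (15−1)×3 + 2 = 44 overall.
Running totals: Ddim ends at 6, Aadd9 ends at 7, Badd9 ends at 10, Cadd9 ends at 14, Fmaj7 ends at 17, Edim ends at 22, Bb ends at 25, D ends at 32, Ebm7 ends at 36, Em ends at 43, Db ends at 44.
Beat 44 falls within Db.

Db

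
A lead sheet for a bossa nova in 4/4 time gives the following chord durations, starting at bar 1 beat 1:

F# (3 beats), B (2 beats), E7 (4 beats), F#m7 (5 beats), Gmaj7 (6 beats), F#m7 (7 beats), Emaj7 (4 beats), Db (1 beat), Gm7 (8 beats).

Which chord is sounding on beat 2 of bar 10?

Gm7

Beat 2 of bar 10 is beat (10−1)×4 + 2 = 38 overall.
Running totals: F# ends at 3, B ends at 5, E7 ends at 9, F#m7 ends at 14, Gmaj7 ends at 20, F#m7 ends at 27, Emaj7 ends at 31, Db ends at 32, Gm7 ends at 40.
Beat 38 falls within Gm7.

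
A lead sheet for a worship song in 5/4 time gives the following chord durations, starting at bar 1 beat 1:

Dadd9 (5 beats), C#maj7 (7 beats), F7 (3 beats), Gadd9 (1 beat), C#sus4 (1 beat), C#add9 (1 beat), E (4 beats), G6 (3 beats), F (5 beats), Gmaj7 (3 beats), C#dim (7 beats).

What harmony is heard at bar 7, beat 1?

Gmaj7

Beat 1 of bar 7 is beat (7−1)×5 + 1 = 31 overall.
Running totals: Dadd9 ends at 5, C#maj7 ends at 12, F7 ends at 15, Gadd9 ends at 16, C#sus4 ends at 17, C#add9 ends at 18, E ends at 22, G6 ends at 25, F ends at 30, Gmaj7 ends at 33.
Beat 31 falls within Gmaj7.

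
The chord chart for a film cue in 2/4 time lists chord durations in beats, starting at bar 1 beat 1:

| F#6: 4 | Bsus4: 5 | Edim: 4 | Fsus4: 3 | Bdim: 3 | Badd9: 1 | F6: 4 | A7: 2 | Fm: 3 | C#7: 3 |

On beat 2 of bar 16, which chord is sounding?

Beat 2 of bar 16 is beat (16−1)×2 + 2 = 32 overall.
Running totals: F#6 ends at 4, Bsus4 ends at 9, Edim ends at 13, Fsus4 ends at 16, Bdim ends at 19, Badd9 ends at 20, F6 ends at 24, A7 ends at 26, Fm ends at 29, C#7 ends at 32.
Beat 32 falls within C#7.

C#7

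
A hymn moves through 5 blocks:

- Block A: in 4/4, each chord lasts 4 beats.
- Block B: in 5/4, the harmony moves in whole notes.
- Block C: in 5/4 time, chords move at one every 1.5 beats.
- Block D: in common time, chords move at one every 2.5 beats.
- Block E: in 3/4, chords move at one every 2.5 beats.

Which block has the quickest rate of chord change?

A: each chord is 4 beats in 4/4, so 1 per bar.
B: each chord is 4 beats in 5/4, so 1.25 per bar.
C: each chord is 1.5 beats in 5/4, so 10/3 per bar.
D: each chord is 2.5 beats in 4/4, so 1.6 per bar.
E: each chord is 2.5 beats in 3/4, so 1.2 per bar.
Fastest is C at 10/3 chords/bar.

Block C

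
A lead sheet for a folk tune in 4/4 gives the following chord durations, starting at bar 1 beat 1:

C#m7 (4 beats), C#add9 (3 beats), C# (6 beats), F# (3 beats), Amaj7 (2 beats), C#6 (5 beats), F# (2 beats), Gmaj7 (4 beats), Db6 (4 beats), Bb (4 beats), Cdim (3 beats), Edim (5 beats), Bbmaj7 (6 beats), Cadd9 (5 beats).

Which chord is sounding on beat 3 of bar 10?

Beat 3 of bar 10 is beat (10−1)×4 + 3 = 39 overall.
Running totals: C#m7 ends at 4, C#add9 ends at 7, C# ends at 13, F# ends at 16, Amaj7 ends at 18, C#6 ends at 23, F# ends at 25, Gmaj7 ends at 29, Db6 ends at 33, Bb ends at 37, Cdim ends at 40.
Beat 39 falls within Cdim.

Cdim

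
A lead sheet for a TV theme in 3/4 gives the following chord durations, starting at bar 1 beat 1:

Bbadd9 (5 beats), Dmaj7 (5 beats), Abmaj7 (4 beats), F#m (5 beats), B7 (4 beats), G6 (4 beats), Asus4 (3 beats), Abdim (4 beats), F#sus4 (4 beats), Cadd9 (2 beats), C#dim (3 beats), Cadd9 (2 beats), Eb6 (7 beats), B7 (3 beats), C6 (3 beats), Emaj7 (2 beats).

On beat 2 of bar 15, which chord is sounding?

Cadd9

Beat 2 of bar 15 is beat (15−1)×3 + 2 = 44 overall.
Running totals: Bbadd9 ends at 5, Dmaj7 ends at 10, Abmaj7 ends at 14, F#m ends at 19, B7 ends at 23, G6 ends at 27, Asus4 ends at 30, Abdim ends at 34, F#sus4 ends at 38, Cadd9 ends at 40, C#dim ends at 43, Cadd9 ends at 45.
Beat 44 falls within Cadd9.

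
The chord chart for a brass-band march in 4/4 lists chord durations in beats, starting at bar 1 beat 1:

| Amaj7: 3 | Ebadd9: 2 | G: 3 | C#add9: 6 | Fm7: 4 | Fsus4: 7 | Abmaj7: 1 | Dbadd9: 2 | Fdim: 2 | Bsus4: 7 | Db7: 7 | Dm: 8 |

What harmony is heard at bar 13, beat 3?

Beat 3 of bar 13 is beat (13−1)×4 + 3 = 51 overall.
Running totals: Amaj7 ends at 3, Ebadd9 ends at 5, G ends at 8, C#add9 ends at 14, Fm7 ends at 18, Fsus4 ends at 25, Abmaj7 ends at 26, Dbadd9 ends at 28, Fdim ends at 30, Bsus4 ends at 37, Db7 ends at 44, Dm ends at 52.
Beat 51 falls within Dm.

Dm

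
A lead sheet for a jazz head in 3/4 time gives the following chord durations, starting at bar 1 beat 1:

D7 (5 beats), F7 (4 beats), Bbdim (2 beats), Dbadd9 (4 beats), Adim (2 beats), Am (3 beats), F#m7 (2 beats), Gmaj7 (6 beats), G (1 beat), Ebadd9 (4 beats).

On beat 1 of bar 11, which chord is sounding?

Beat 1 of bar 11 is beat (11−1)×3 + 1 = 31 overall.
Running totals: D7 ends at 5, F7 ends at 9, Bbdim ends at 11, Dbadd9 ends at 15, Adim ends at 17, Am ends at 20, F#m7 ends at 22, Gmaj7 ends at 28, G ends at 29, Ebadd9 ends at 33.
Beat 31 falls within Ebadd9.

Ebadd9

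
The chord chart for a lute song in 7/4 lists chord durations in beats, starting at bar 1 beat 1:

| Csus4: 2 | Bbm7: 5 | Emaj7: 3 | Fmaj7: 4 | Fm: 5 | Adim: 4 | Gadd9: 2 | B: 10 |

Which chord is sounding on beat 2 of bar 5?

B

Beat 2 of bar 5 is beat (5−1)×7 + 2 = 30 overall.
Running totals: Csus4 ends at 2, Bbm7 ends at 7, Emaj7 ends at 10, Fmaj7 ends at 14, Fm ends at 19, Adim ends at 23, Gadd9 ends at 25, B ends at 35.
Beat 30 falls within B.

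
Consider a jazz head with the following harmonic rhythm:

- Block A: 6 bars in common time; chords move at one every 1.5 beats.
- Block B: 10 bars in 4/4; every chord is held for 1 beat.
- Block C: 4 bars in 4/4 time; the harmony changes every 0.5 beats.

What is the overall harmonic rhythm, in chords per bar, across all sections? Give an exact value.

4.4 chords per bar

A: 6 × 4 = 24 beats ÷ 1.5 = 16 chords.
B: 10 × 4 = 40 beats ÷ 1 = 40 chords.
C: 4 × 4 = 16 beats ÷ 0.5 = 32 chords.
Overall: 88 chords over 20 bars → 88/20 = 4.4 chords per bar.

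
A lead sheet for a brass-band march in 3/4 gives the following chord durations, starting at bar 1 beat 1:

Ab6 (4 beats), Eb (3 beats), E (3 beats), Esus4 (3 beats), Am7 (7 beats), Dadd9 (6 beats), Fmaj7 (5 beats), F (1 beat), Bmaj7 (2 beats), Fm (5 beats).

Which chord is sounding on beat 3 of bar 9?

Beat 3 of bar 9 is beat (9−1)×3 + 3 = 27 overall.
Running totals: Ab6 ends at 4, Eb ends at 7, E ends at 10, Esus4 ends at 13, Am7 ends at 20, Dadd9 ends at 26, Fmaj7 ends at 31.
Beat 27 falls within Fmaj7.

Fmaj7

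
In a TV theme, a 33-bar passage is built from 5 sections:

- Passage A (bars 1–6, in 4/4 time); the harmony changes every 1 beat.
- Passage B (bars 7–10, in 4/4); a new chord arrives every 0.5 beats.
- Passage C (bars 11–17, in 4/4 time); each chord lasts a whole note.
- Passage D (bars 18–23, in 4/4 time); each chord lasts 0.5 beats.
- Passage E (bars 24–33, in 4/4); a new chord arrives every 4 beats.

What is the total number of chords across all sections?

A: 6·4 = 24 beats, 24/1 = 24 chords.
B: 4·4 = 16 beats, 16/0.5 = 32 chords.
C: 7·4 = 28 beats, 28/4 = 7 chords.
D: 6·4 = 24 beats, 24/0.5 = 48 chords.
E: 10·4 = 40 beats, 40/4 = 10 chords.
Total: 24 + 32 + 7 + 48 + 10 = 121.

121 chords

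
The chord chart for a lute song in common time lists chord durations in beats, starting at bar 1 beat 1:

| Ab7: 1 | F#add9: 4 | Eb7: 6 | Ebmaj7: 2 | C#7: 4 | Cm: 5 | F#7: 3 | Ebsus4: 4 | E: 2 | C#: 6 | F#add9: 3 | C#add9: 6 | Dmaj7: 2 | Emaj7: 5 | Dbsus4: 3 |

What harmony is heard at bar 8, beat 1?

Ebsus4

Beat 1 of bar 8 is beat (8−1)×4 + 1 = 29 overall.
Running totals: Ab7 ends at 1, F#add9 ends at 5, Eb7 ends at 11, Ebmaj7 ends at 13, C#7 ends at 17, Cm ends at 22, F#7 ends at 25, Ebsus4 ends at 29.
Beat 29 falls within Ebsus4.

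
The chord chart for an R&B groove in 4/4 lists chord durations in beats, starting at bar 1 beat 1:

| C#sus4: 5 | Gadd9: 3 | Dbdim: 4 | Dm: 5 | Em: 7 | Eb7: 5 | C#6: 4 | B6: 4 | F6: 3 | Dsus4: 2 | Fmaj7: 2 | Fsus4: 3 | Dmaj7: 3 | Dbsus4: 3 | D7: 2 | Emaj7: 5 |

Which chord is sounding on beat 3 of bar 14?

D7

Beat 3 of bar 14 is beat (14−1)×4 + 3 = 55 overall.
Running totals: C#sus4 ends at 5, Gadd9 ends at 8, Dbdim ends at 12, Dm ends at 17, Em ends at 24, Eb7 ends at 29, C#6 ends at 33, B6 ends at 37, F6 ends at 40, Dsus4 ends at 42, Fmaj7 ends at 44, Fsus4 ends at 47, Dmaj7 ends at 50, Dbsus4 ends at 53, D7 ends at 55.
Beat 55 falls within D7.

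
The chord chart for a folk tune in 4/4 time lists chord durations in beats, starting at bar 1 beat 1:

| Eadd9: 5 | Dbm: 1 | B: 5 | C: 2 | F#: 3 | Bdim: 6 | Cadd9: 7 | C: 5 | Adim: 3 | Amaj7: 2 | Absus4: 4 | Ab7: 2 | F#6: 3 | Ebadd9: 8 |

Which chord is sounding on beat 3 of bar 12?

Beat 3 of bar 12 is beat (12−1)×4 + 3 = 47 overall.
Running totals: Eadd9 ends at 5, Dbm ends at 6, B ends at 11, C ends at 13, F# ends at 16, Bdim ends at 22, Cadd9 ends at 29, C ends at 34, Adim ends at 37, Amaj7 ends at 39, Absus4 ends at 43, Ab7 ends at 45, F#6 ends at 48.
Beat 47 falls within F#6.

F#6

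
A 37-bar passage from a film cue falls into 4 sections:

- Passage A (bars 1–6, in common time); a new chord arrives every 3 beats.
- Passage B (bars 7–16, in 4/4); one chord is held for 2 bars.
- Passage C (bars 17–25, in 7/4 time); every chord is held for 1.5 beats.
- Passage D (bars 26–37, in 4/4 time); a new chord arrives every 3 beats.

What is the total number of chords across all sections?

A has 24 beats and chords last 3 each, so 8 chords.
B has 40 beats and chords last 8 each, so 5 chords.
C has 63 beats and chords last 1.5 each, so 42 chords.
D has 48 beats and chords last 3 each, so 16 chords.
Total: 8 + 5 + 42 + 16 = 71.

71 chords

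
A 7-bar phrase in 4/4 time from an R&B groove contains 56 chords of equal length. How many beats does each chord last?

0.5 beats

7 bars × 4 beats/bar = 28 beats total.
28 beats ÷ 56 chords = 0.5 beats per chord.
(That is an eighth note.)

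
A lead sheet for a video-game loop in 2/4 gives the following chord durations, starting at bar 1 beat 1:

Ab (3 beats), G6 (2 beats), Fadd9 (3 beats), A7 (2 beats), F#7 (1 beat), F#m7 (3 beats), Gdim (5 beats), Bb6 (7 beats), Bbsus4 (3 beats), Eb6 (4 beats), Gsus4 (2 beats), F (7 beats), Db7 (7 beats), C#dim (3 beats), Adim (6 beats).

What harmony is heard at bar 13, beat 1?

Bb6

Beat 1 of bar 13 is beat (13−1)×2 + 1 = 25 overall.
Running totals: Ab ends at 3, G6 ends at 5, Fadd9 ends at 8, A7 ends at 10, F#7 ends at 11, F#m7 ends at 14, Gdim ends at 19, Bb6 ends at 26.
Beat 25 falls within Bb6.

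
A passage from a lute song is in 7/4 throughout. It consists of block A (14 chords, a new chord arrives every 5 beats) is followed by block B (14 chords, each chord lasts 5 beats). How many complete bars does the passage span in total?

20 bars

A: 14 × 5 = 70 beats = 10 bars.
B: 14 × 5 = 70 beats = 10 bars.
Total: 10 + 10 = 20 bars.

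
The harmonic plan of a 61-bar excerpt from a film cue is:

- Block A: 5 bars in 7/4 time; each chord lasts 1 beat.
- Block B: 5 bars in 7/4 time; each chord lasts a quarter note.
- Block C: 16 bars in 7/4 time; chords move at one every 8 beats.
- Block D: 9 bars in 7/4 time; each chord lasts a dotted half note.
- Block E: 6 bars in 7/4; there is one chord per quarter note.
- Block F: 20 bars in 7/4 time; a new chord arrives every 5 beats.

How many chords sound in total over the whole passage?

A has 35 beats and chords last 1 each, so 35 chords.
B has 35 beats and chords last 1 each, so 35 chords.
C has 112 beats and chords last 8 each, so 14 chords.
D has 63 beats and chords last 3 each, so 21 chords.
E has 42 beats and chords last 1 each, so 42 chords.
F has 140 beats and chords last 5 each, so 28 chords.
Total: 35 + 35 + 14 + 21 + 42 + 28 = 175.

175 chords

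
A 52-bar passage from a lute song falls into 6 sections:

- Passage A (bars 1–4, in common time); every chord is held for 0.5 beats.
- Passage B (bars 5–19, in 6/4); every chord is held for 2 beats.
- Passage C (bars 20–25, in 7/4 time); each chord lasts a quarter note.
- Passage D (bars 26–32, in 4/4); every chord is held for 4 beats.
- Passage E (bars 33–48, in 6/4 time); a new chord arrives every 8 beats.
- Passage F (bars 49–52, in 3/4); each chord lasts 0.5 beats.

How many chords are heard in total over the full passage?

A: 4·4 = 16 beats, 16/0.5 = 32 chords.
B: 15·6 = 90 beats, 90/2 = 45 chords.
C: 6·7 = 42 beats, 42/1 = 42 chords.
D: 7·4 = 28 beats, 28/4 = 7 chords.
E: 16·6 = 96 beats, 96/8 = 12 chords.
F: 4·3 = 12 beats, 12/0.5 = 24 chords.
Total: 32 + 45 + 42 + 7 + 12 + 24 = 162.

162 chords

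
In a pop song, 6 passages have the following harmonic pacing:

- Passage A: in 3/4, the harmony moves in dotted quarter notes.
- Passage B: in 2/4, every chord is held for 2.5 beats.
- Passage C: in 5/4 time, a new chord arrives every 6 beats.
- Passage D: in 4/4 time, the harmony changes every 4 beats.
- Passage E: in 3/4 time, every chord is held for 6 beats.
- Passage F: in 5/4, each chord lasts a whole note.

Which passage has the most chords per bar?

Passage A

A: 3 beats/bar ÷ 1.5 beats/chord = 2 chords/bar.
B: 2 beats/bar ÷ 2.5 beats/chord = 0.8 chords/bar.
C: 5 beats/bar ÷ 6 beats/chord = 5/6 chords/bar.
D: 4 beats/bar ÷ 4 beats/chord = 1 chord/bar.
E: 3 beats/bar ÷ 6 beats/chord = 0.5 chords/bar.
F: 5 beats/bar ÷ 4 beats/chord = 1.25 chords/bar.
Fastest is A at 2 chords/bar.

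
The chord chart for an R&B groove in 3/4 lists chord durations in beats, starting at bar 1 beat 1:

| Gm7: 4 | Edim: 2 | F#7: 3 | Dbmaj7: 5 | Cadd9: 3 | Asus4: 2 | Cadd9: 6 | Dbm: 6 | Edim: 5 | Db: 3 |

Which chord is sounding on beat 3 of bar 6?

Asus4

Beat 3 of bar 6 is beat (6−1)×3 + 3 = 18 overall.
Running totals: Gm7 ends at 4, Edim ends at 6, F#7 ends at 9, Dbmaj7 ends at 14, Cadd9 ends at 17, Asus4 ends at 19.
Beat 18 falls within Asus4.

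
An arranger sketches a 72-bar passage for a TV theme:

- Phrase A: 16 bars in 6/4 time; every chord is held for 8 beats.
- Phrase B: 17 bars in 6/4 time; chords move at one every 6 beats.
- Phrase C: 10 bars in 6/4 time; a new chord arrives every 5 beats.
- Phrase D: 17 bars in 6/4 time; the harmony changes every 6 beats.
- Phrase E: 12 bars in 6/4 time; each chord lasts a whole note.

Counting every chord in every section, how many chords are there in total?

A has 96 beats and chords last 8 each, so 12 chords.
B has 102 beats and chords last 6 each, so 17 chords.
C has 60 beats and chords last 5 each, so 12 chords.
D has 102 beats and chords last 6 each, so 17 chords.
E has 72 beats and chords last 4 each, so 18 chords.
Total: 12 + 17 + 12 + 17 + 18 = 76.

76 chords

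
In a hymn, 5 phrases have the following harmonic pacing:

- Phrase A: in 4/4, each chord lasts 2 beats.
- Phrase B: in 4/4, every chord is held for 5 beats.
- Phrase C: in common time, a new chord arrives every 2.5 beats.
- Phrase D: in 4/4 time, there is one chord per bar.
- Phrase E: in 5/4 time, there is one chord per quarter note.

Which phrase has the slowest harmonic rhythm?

A: 4 beats/bar ÷ 2 beats/chord = 2 chords/bar.
B: 4 beats/bar ÷ 5 beats/chord = 0.8 chords/bar.
C: 4 beats/bar ÷ 2.5 beats/chord = 1.6 chords/bar.
D: 4 beats/bar ÷ 4 beats/chord = 1 chord/bar.
E: 5 beats/bar ÷ 1 beat/chord = 5 chords/bar.
Slowest is B at 0.8 chords/bar.

Phrase B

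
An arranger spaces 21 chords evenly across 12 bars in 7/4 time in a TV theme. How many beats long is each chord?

12 bars × 7 beats/bar = 84 beats total.
84 beats ÷ 21 chords = 4 beats per chord.
(That is a whole note.)

4 beats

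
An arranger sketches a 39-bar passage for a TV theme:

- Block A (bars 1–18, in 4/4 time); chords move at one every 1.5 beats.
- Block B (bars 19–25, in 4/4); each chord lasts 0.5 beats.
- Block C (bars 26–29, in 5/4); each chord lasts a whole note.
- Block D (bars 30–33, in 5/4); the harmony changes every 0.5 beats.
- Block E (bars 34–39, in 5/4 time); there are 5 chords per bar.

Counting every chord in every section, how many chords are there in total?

A: 18·4 = 72 beats, 72/1.5 = 48 chords.
B: 7·4 = 28 beats, 28/0.5 = 56 chords.
C: 4·5 = 20 beats, 20/4 = 5 chords.
D: 4·5 = 20 beats, 20/0.5 = 40 chords.
E: 6·5 = 30 beats, 30/1 = 30 chords.
Total: 48 + 56 + 5 + 40 + 30 = 179.

179 chords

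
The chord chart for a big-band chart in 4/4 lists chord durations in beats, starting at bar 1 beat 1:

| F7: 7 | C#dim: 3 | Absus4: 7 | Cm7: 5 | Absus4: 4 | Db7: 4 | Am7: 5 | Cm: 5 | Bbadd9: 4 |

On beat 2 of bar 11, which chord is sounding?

Bbadd9

Beat 2 of bar 11 is beat (11−1)×4 + 2 = 42 overall.
Running totals: F7 ends at 7, C#dim ends at 10, Absus4 ends at 17, Cm7 ends at 22, Absus4 ends at 26, Db7 ends at 30, Am7 ends at 35, Cm ends at 40, Bbadd9 ends at 44.
Beat 42 falls within Bbadd9.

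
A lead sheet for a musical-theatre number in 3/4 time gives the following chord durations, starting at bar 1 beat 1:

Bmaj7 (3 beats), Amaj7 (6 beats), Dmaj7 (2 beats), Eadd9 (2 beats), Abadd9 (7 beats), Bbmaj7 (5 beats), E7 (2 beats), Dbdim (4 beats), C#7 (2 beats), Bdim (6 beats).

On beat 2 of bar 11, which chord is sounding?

C#7

Beat 2 of bar 11 is beat (11−1)×3 + 2 = 32 overall.
Running totals: Bmaj7 ends at 3, Amaj7 ends at 9, Dmaj7 ends at 11, Eadd9 ends at 13, Abadd9 ends at 20, Bbmaj7 ends at 25, E7 ends at 27, Dbdim ends at 31, C#7 ends at 33.
Beat 32 falls within C#7.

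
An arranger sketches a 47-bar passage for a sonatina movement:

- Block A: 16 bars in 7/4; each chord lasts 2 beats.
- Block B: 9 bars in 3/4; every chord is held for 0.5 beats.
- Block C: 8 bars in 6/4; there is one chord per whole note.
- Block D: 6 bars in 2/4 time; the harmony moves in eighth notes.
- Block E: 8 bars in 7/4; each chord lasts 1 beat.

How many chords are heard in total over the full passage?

202 chords

A has 112 beats and chords last 2 each, so 56 chords.
B has 27 beats and chords last 0.5 each, so 54 chords.
C has 48 beats and chords last 4 each, so 12 chords.
D has 12 beats and chords last 0.5 each, so 24 chords.
E has 56 beats and chords last 1 each, so 56 chords.
Total: 56 + 54 + 12 + 24 + 56 = 202.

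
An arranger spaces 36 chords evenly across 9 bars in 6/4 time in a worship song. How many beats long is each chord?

1.5 beats

9 bars × 6 beats/bar = 54 beats total.
54 beats ÷ 36 chords = 1.5 beats per chord.
(That is a dotted quarter note.)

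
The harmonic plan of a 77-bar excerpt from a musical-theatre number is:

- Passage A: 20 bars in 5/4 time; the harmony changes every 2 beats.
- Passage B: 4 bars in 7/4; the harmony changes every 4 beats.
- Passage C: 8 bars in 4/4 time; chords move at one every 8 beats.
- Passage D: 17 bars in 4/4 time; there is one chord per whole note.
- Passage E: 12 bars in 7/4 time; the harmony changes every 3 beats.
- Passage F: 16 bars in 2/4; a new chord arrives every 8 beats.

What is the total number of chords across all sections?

A: 20 bars × 5 beats = 100 beats; 2 beats/chord → 50 chords.
B: 4 bars × 7 beats = 28 beats; 4 beats/chord → 7 chords.
C: 8 bars × 4 beats = 32 beats; 8 beats/chord → 4 chords.
D: 17 bars × 4 beats = 68 beats; 4 beats/chord → 17 chords.
E: 12 bars × 7 beats = 84 beats; 3 beats/chord → 28 chords.
F: 16 bars × 2 beats = 32 beats; 8 beats/chord → 4 chords.
Total: 50 + 7 + 4 + 17 + 28 + 4 = 110.

110 chords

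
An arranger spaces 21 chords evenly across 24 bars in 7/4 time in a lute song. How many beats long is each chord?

24 bars × 7 beats/bar = 168 beats total.
168 beats ÷ 21 chords = 8 beats per chord.

8 beats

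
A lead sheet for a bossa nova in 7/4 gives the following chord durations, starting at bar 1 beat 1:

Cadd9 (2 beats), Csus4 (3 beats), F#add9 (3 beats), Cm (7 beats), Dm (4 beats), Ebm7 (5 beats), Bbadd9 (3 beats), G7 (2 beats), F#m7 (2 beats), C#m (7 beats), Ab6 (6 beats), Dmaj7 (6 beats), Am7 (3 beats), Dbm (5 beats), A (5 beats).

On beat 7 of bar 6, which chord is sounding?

Beat 7 of bar 6 is beat (6−1)×7 + 7 = 42 overall.
Running totals: Cadd9 ends at 2, Csus4 ends at 5, F#add9 ends at 8, Cm ends at 15, Dm ends at 19, Ebm7 ends at 24, Bbadd9 ends at 27, G7 ends at 29, F#m7 ends at 31, C#m ends at 38, Ab6 ends at 44.
Beat 42 falls within Ab6.

Ab6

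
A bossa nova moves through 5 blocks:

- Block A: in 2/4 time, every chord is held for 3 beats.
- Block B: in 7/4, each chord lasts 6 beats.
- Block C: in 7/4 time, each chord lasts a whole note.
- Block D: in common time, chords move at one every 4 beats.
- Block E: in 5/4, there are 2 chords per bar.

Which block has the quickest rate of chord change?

Block E

A: each chord is 3 beats in 2/4, so 2/3 per bar.
B: each chord is 6 beats in 7/4, so 7/6 per bar.
C: each chord is 4 beats in 7/4, so 1.75 per bar.
D: each chord is 4 beats in 4/4, so 1 per bar.
E: each chord is 2.5 beats in 5/4, so 2 per bar.
Fastest is E at 2 chords/bar.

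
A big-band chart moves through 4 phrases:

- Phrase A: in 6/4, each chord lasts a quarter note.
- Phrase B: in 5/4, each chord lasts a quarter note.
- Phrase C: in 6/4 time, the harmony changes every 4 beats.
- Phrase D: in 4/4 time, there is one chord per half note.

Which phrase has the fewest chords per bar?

A: 6/1 = 6 chords/bar.
B: 5/1 = 5 chords/bar.
C: 6/4 = 1.5 chords/bar.
D: 4/2 = 2 chords/bar.
Slowest is C at 1.5 chords/bar.

Phrase C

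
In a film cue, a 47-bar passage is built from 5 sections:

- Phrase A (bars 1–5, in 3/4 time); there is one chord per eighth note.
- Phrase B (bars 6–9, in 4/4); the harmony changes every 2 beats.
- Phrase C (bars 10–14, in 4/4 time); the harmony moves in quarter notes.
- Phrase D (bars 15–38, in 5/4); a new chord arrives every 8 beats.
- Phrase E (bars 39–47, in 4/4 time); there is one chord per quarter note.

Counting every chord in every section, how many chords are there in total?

109 chords

A has 15 beats and chords last 0.5 each, so 30 chords.
B has 16 beats and chords last 2 each, so 8 chords.
C has 20 beats and chords last 1 each, so 20 chords.
D has 120 beats and chords last 8 each, so 15 chords.
E has 36 beats and chords last 1 each, so 36 chords.
Total: 30 + 8 + 20 + 15 + 36 = 109.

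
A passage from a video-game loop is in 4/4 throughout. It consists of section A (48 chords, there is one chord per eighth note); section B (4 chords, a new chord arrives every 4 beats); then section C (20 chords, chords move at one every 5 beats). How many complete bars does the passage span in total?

A: 48 × 0.5 = 24 beats = 6 bars.
B: 4 × 4 = 16 beats = 4 bars.
C: 20 × 5 = 100 beats = 25 bars.
Total: 6 + 4 + 25 = 35 bars.

35 bars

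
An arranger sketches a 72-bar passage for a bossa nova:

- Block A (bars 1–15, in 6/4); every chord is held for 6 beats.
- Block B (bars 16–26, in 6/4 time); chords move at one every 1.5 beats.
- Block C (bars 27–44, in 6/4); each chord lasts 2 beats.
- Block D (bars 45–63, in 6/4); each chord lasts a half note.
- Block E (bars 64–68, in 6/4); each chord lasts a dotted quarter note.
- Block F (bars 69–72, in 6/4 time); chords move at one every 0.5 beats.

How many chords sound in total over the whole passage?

A: 15 bars × 6 beats = 90 beats; 6 beats/chord → 15 chords.
B: 11 bars × 6 beats = 66 beats; 1.5 beats/chord → 44 chords.
C: 18 bars × 6 beats = 108 beats; 2 beats/chord → 54 chords.
D: 19 bars × 6 beats = 114 beats; 2 beats/chord → 57 chords.
E: 5 bars × 6 beats = 30 beats; 1.5 beats/chord → 20 chords.
F: 4 bars × 6 beats = 24 beats; 0.5 beats/chord → 48 chords.
Total: 15 + 44 + 54 + 57 + 20 + 48 = 238.

238 chords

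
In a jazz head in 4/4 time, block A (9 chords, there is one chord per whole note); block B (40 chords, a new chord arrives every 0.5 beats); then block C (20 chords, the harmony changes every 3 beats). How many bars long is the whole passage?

A: 9 × 4 = 36 beats = 9 bars.
B: 40 × 0.5 = 20 beats = 5 bars.
C: 20 × 3 = 60 beats = 15 bars.
Total: 9 + 5 + 15 = 29 bars.

29 bars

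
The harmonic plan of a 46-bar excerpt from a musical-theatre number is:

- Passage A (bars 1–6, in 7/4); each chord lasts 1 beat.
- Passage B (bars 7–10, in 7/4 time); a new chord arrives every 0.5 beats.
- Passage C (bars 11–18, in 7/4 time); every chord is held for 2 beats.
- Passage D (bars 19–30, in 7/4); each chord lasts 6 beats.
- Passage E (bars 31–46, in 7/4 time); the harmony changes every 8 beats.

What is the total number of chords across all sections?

A has 42 beats and chords last 1 each, so 42 chords.
B has 28 beats and chords last 0.5 each, so 56 chords.
C has 56 beats and chords last 2 each, so 28 chords.
D has 84 beats and chords last 6 each, so 14 chords.
E has 112 beats and chords last 8 each, so 14 chords.
Total: 42 + 56 + 28 + 14 + 14 = 154.

154 chords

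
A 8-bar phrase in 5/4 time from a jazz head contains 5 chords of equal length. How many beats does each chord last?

8 bars × 5 beats/bar = 40 beats total.
40 beats ÷ 5 chords = 8 beats per chord.

8 beats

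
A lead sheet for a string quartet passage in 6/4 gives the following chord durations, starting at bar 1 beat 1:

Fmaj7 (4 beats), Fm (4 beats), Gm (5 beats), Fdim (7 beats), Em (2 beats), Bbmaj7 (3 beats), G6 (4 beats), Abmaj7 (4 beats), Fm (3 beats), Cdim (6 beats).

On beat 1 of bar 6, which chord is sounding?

Abmaj7

Beat 1 of bar 6 is beat (6−1)×6 + 1 = 31 overall.
Running totals: Fmaj7 ends at 4, Fm ends at 8, Gm ends at 13, Fdim ends at 20, Em ends at 22, Bbmaj7 ends at 25, G6 ends at 29, Abmaj7 ends at 33.
Beat 31 falls within Abmaj7.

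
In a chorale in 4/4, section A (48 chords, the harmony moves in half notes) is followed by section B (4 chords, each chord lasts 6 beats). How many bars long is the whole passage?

30 bars

A: 48 × 2 = 96 beats = 24 bars.
B: 4 × 6 = 24 beats = 6 bars.
Total: 24 + 6 = 30 bars.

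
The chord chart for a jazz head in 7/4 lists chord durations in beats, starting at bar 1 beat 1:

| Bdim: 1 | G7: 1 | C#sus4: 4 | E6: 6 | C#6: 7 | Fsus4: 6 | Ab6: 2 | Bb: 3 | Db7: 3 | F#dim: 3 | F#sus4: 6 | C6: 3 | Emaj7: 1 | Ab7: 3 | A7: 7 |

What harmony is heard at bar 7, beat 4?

Beat 4 of bar 7 is beat (7−1)×7 + 4 = 46 overall.
Running totals: Bdim ends at 1, G7 ends at 2, C#sus4 ends at 6, E6 ends at 12, C#6 ends at 19, Fsus4 ends at 25, Ab6 ends at 27, Bb ends at 30, Db7 ends at 33, F#dim ends at 36, F#sus4 ends at 42, C6 ends at 45, Emaj7 ends at 46.
Beat 46 falls within Emaj7.

Emaj7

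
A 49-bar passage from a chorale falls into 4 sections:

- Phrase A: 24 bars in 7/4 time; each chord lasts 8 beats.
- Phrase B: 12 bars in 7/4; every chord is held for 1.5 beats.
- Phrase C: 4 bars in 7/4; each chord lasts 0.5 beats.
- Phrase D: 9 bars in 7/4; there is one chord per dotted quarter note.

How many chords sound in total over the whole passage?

175 chords

A: 24 bars × 7 beats = 168 beats; 8 beats/chord → 21 chords.
B: 12 bars × 7 beats = 84 beats; 1.5 beats/chord → 56 chords.
C: 4 bars × 7 beats = 28 beats; 0.5 beats/chord → 56 chords.
D: 9 bars × 7 beats = 63 beats; 1.5 beats/chord → 42 chords.
Total: 21 + 56 + 56 + 42 = 175.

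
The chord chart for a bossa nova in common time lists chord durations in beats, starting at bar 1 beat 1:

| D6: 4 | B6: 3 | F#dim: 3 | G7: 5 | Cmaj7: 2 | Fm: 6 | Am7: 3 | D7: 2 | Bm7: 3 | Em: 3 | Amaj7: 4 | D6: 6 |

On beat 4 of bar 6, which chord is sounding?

Beat 4 of bar 6 is beat (6−1)×4 + 4 = 24 overall.
Running totals: D6 ends at 4, B6 ends at 7, F#dim ends at 10, G7 ends at 15, Cmaj7 ends at 17, Fm ends at 23, Am7 ends at 26.
Beat 24 falls within Am7.

Am7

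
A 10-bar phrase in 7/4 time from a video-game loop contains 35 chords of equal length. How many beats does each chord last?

2 beats

10 bars × 7 beats/bar = 70 beats total.
70 beats ÷ 35 chords = 2 beats per chord.
(That is a half note.)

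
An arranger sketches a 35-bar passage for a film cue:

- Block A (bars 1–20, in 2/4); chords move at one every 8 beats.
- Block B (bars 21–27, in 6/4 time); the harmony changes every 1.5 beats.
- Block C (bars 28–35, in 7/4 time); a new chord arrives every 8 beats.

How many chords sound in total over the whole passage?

40 chords

A: 20·2 = 40 beats, 40/8 = 5 chords.
B: 7·6 = 42 beats, 42/1.5 = 28 chords.
C: 8·7 = 56 beats, 56/8 = 7 chords.
Total: 5 + 28 + 7 = 40.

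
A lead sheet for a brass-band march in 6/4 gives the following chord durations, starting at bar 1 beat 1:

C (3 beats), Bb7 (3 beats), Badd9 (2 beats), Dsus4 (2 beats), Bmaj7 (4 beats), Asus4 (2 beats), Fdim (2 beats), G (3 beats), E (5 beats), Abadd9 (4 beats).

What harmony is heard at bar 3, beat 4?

Beat 4 of bar 3 is beat (3−1)×6 + 4 = 16 overall.
Running totals: C ends at 3, Bb7 ends at 6, Badd9 ends at 8, Dsus4 ends at 10, Bmaj7 ends at 14, Asus4 ends at 16.
Beat 16 falls within Asus4.

Asus4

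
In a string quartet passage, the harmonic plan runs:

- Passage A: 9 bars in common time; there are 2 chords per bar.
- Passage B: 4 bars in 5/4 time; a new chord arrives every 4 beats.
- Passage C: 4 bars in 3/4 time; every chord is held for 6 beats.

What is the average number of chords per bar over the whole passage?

25/17 chords per bar

A: 9 bars of 4 beats is 36 beats; at 2 beats each that's 18 chords.
B: 4 bars of 5 beats is 20 beats; at 4 beats each that's 5 chords.
C: 4 bars of 3 beats is 12 beats; at 6 beats each that's 2 chords.
Overall: 25 chords over 17 bars → 25/17 = 25/17 chords per bar.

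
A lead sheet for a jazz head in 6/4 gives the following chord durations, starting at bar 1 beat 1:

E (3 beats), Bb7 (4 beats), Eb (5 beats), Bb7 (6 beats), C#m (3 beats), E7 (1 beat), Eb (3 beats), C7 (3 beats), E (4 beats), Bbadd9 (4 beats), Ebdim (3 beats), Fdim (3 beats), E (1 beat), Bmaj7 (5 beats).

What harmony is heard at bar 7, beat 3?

Ebdim

Beat 3 of bar 7 is beat (7−1)×6 + 3 = 39 overall.
Running totals: E ends at 3, Bb7 ends at 7, Eb ends at 12, Bb7 ends at 18, C#m ends at 21, E7 ends at 22, Eb ends at 25, C7 ends at 28, E ends at 32, Bbadd9 ends at 36, Ebdim ends at 39.
Beat 39 falls within Ebdim.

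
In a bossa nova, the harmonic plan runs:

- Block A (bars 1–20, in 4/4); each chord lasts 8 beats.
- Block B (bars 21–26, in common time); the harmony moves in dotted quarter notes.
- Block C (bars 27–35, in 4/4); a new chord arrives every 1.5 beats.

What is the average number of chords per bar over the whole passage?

A: 20 bars of 4 beats is 80 beats; at 8 beats each that's 10 chords.
B: 6 bars of 4 beats is 24 beats; at 1.5 beats each that's 16 chords.
C: 9 bars of 4 beats is 36 beats; at 1.5 beats each that's 24 chords.
Overall: 50 chords over 35 bars → 50/35 = 10/7 chords per bar.

10/7 chords per bar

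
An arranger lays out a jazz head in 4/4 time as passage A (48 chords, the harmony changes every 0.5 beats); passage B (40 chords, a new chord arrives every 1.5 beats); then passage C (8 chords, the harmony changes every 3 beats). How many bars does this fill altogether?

A: 48 × 0.5 = 24 beats = 6 bars.
B: 40 × 1.5 = 60 beats = 15 bars.
C: 8 × 3 = 24 beats = 6 bars.
Total: 6 + 15 + 6 = 27 bars.

27 bars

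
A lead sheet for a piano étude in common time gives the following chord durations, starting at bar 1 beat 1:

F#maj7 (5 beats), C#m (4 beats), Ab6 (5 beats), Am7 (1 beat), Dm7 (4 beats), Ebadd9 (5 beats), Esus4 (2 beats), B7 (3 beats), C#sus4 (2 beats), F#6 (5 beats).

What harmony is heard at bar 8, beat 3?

C#sus4

Beat 3 of bar 8 is beat (8−1)×4 + 3 = 31 overall.
Running totals: F#maj7 ends at 5, C#m ends at 9, Ab6 ends at 14, Am7 ends at 15, Dm7 ends at 19, Ebadd9 ends at 24, Esus4 ends at 26, B7 ends at 29, C#sus4 ends at 31.
Beat 31 falls within C#sus4.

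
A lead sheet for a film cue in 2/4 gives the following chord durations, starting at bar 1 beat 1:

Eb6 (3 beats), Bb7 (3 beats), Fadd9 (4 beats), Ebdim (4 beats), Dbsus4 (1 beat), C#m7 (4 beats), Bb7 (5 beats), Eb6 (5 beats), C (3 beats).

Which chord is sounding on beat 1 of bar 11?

Bb7

Beat 1 of bar 11 is beat (11−1)×2 + 1 = 21 overall.
Running totals: Eb6 ends at 3, Bb7 ends at 6, Fadd9 ends at 10, Ebdim ends at 14, Dbsus4 ends at 15, C#m7 ends at 19, Bb7 ends at 24.
Beat 21 falls within Bb7.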